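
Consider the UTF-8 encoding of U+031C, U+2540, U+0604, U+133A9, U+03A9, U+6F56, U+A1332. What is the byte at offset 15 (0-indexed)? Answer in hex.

U+031C → 2-byte form CC 9C at offsets 0–1.
U+2540 → 3-byte form E2 95 80 at offsets 2–4.
U+0604 → 2-byte form D8 84 at offsets 5–6.
U+133A9 → 4-byte form F0 93 8E A9 at offsets 7–10.
U+03A9 → 2-byte form CE A9 at offsets 11–12.
U+6F56 → 3-byte form E6 BD 96 at offsets 13–15.
Offset 15 falls in char 6's range; it's byte 3 of E6 BD 96 = 0x96.

0x96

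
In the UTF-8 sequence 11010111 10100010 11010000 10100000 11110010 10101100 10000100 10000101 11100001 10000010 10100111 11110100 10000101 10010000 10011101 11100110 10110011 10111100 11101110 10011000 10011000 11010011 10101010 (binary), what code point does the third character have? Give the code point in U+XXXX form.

Offset 0: leading byte 0xD7 = 11010111 → 2-byte char #1 = D7 A2.
Offset 2: leading byte 0xD0 = 11010000 → 2-byte char #2 = D0 A0.
Offset 4: leading byte 0xF2 = 11110010 → 4-byte char #3 = F2 AC 84 85.
Leading byte 0xF2 = 11110010 matches 11110xxx → 4-byte sequence.
Byte 1: 0xF2 = 11110010, payload 010 (3 bits).
Byte 2: 0xAC = 10101100 (10xxxxxx ✓), payload 101100.
Byte 3: 0x84 = 10000100 (10xxxxxx ✓), payload 000100.
Byte 4: 0x85 = 10000101 (10xxxxxx ✓), payload 000101.
Concatenate: 010101100000100000101 = 0xAC105 (21 bits → U+AC105).

U+AC105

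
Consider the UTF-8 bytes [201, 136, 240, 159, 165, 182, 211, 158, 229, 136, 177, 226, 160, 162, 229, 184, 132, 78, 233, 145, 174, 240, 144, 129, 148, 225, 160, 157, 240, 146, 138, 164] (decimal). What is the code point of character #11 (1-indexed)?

Offset 0: leading byte 0xC9 = 11001001 → 2-byte char #1 = C9 88.
Offset 2: leading byte 0xF0 = 11110000 → 4-byte char #2 = F0 9F A5 B6.
Offset 6: leading byte 0xD3 = 11010011 → 2-byte char #3 = D3 9E.
Offset 8: leading byte 0xE5 = 11100101 → 3-byte char #4 = E5 88 B1.
Offset 11: leading byte 0xE2 = 11100010 → 3-byte char #5 = E2 A0 A2.
Offset 14: leading byte 0xE5 = 11100101 → 3-byte char #6 = E5 B8 84.
Offset 17: leading byte 0x4E = 01001110 → 1-byte char #7 = 4E.
Offset 18: leading byte 0xE9 = 11101001 → 3-byte char #8 = E9 91 AE.
Offset 21: leading byte 0xF0 = 11110000 → 4-byte char #9 = F0 90 81 94.
Offset 25: leading byte 0xE1 = 11100001 → 3-byte char #10 = E1 A0 9D.
Offset 28: leading byte 0xF0 = 11110000 → 4-byte char #11 = F0 92 8A A4.
Leading byte 0xF0 = 11110000 matches 11110xxx → 4-byte sequence.
Byte 1: 0xF0 = 11110000, payload 000 (3 bits).
Byte 2: 0x92 = 10010010 (10xxxxxx ✓), payload 010010.
Byte 3: 0x8A = 10001010 (10xxxxxx ✓), payload 001010.
Byte 4: 0xA4 = 10100100 (10xxxxxx ✓), payload 100100.
Concatenate: 000010010001010100100 = 0x122A4 (21 bits → U+122A4).

U+122A4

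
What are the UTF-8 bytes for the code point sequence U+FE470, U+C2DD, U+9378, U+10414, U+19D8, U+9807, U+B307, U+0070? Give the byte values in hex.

U+FE470: 4-byte form → F3 BE 91 B0.
U+C2DD: 3-byte form → EC 8B 9D.
U+9378: 3-byte form → E9 8D B8.
U+10414: 4-byte form → F0 90 90 94.
U+19D8: 3-byte form → E1 A7 98.
U+9807: 3-byte form → E9 A0 87.
U+B307: 3-byte form → EB 8C 87.
U+0070: 1-byte form → 70.
Concatenated (24 bytes): F3 BE 91 B0 EC 8B 9D E9 8D B8 F0 90 90 94 E1 A7 98 E9 A0 87 EB 8C 87 70.

F3 BE 91 B0 EC 8B 9D E9 8D B8 F0 90 90 94 E1 A7 98 E9 A0 87 EB 8C 87 70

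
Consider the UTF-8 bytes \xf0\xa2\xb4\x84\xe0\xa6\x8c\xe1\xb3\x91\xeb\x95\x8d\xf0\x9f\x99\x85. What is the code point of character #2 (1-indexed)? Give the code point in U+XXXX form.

Offset 0: leading byte 0xF0 = 11110000 → 4-byte char #1 = F0 A2 B4 84.
Offset 4: leading byte 0xE0 = 11100000 → 3-byte char #2 = E0 A6 8C.
Leading byte 0xE0 = 11100000 matches 1110xxxx → 3-byte sequence.
Byte 1: 0xE0 = 11100000, payload 0000 (4 bits).
Byte 2: 0xA6 = 10100110 (10xxxxxx ✓), payload 100110.
Byte 3: 0x8C = 10001100 (10xxxxxx ✓), payload 001100.
Concatenate: 0000100110001100 = 0x98C (16 bits → U+098C).

U+098C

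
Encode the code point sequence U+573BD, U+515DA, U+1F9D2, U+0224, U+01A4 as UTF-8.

F1 97 8E BD F1 91 97 9A F0 9F A7 92 C8 A4 C6 A4

U+573BD: 4-byte form → F1 97 8E BD.
U+515DA: 4-byte form → F1 91 97 9A.
U+1F9D2: 4-byte form → F0 9F A7 92.
U+0224: 2-byte form → C8 A4.
U+01A4: 2-byte form → C6 A4.
Concatenated (16 bytes): F1 97 8E BD F1 91 97 9A F0 9F A7 92 C8 A4 C6 A4.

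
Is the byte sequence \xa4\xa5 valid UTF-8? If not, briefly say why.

invalid (continuation byte with no leading byte)

Byte 0xA4 = 10100100 has the form 10xxxxxx — a continuation byte — but there is no preceding leading byte.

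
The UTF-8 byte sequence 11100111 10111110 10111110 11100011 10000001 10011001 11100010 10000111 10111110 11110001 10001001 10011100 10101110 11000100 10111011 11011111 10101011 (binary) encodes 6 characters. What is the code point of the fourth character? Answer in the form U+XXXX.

U+4972E

Offset 0: leading byte 0xE7 = 11100111 → 3-byte char #1 = E7 BE BE.
Offset 3: leading byte 0xE3 = 11100011 → 3-byte char #2 = E3 81 99.
Offset 6: leading byte 0xE2 = 11100010 → 3-byte char #3 = E2 87 BE.
Offset 9: leading byte 0xF1 = 11110001 → 4-byte char #4 = F1 89 9C AE.
Leading byte 0xF1 = 11110001 matches 11110xxx → 4-byte sequence.
Byte 1: 0xF1 = 11110001, payload 001 (3 bits).
Byte 2: 0x89 = 10001001 (10xxxxxx ✓), payload 001001.
Byte 3: 0x9C = 10011100 (10xxxxxx ✓), payload 011100.
Byte 4: 0xAE = 10101110 (10xxxxxx ✓), payload 101110.
Concatenate: 001001001011100101110 = 0x4972E (21 bits → U+4972E).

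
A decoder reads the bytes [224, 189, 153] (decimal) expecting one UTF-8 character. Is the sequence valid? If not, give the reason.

Leading byte 0xE0 = 11100000 → 3-byte form.
Continuation bytes 0xBD=10111101, 0x99=10011001 all match 10xxxxxx.
Decoded value 0xF59 is ≥ 0x800 (shortest form) and not a surrogate.

valid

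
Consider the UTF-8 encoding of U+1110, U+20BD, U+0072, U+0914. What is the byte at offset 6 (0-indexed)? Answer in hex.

U+1110 → 3-byte form E1 84 90 at offsets 0–2.
U+20BD → 3-byte form E2 82 BD at offsets 3–5.
U+0072 → 1-byte form 72 at offsets 6–6.
Offset 6 falls in char 3's range; it's byte 1 of 72 = 0x72.

0x72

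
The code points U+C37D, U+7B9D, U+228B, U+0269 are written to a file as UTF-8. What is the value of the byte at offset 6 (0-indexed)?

U+C37D → 3-byte form EC 8D BD at offsets 0–2.
U+7B9D → 3-byte form E7 AE 9D at offsets 3–5.
U+228B → 3-byte form E2 8A 8B at offsets 6–8.
Offset 6 falls in char 3's range; it's byte 1 of E2 8A 8B = 0xE2.

0xE2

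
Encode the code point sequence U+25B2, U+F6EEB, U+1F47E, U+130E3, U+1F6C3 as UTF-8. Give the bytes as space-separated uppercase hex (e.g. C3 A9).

E2 96 B2 F3 B6 BB AB F0 9F 91 BE F0 93 83 A3 F0 9F 9B 83

U+25B2: 3-byte form → E2 96 B2.
U+F6EEB: 4-byte form → F3 B6 BB AB.
U+1F47E: 4-byte form → F0 9F 91 BE.
U+130E3: 4-byte form → F0 93 83 A3.
U+1F6C3: 4-byte form → F0 9F 9B 83.
Concatenated (19 bytes): E2 96 B2 F3 B6 BB AB F0 9F 91 BE F0 93 83 A3 F0 9F 9B 83.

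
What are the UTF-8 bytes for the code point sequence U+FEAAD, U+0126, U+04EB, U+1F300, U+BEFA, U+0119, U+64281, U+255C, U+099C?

U+FEAAD: 4-byte form → F3 BE AA AD.
U+0126: 2-byte form → C4 A6.
U+04EB: 2-byte form → D3 AB.
U+1F300: 4-byte form → F0 9F 8C 80.
U+BEFA: 3-byte form → EB BB BA.
U+0119: 2-byte form → C4 99.
U+64281: 4-byte form → F1 A4 8A 81.
U+255C: 3-byte form → E2 95 9C.
U+099C: 3-byte form → E0 A6 9C.
Concatenated (27 bytes): F3 BE AA AD C4 A6 D3 AB F0 9F 8C 80 EB BB BA C4 99 F1 A4 8A 81 E2 95 9C E0 A6 9C.

F3 BE AA AD C4 A6 D3 AB F0 9F 8C 80 EB BB BA C4 99 F1 A4 8A 81 E2 95 9C E0 A6 9C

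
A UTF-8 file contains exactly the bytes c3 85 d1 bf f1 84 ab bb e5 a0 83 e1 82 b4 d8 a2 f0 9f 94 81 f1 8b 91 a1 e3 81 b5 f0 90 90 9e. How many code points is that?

10

Byte at offset 0: 0xC3 = 11000011 → 2-byte char (#1). Advance 2.
Byte at offset 2: 0xD1 = 11010001 → 2-byte char (#2). Advance 2.
Byte at offset 4: 0xF1 = 11110001 → 4-byte char (#3). Advance 4.
Byte at offset 8: 0xE5 = 11100101 → 3-byte char (#4). Advance 3.
Byte at offset 11: 0xE1 = 11100001 → 3-byte char (#5). Advance 3.
Byte at offset 14: 0xD8 = 11011000 → 2-byte char (#6). Advance 2.
Byte at offset 16: 0xF0 = 11110000 → 4-byte char (#7). Advance 4.
Byte at offset 20: 0xF1 = 11110001 → 4-byte char (#8). Advance 4.
Byte at offset 24: 0xE3 = 11100011 → 3-byte char (#9). Advance 3.
Byte at offset 27: 0xF0 = 11110000 → 4-byte char (#10). Advance 4.
Reached end at offset 31 after 10 code points.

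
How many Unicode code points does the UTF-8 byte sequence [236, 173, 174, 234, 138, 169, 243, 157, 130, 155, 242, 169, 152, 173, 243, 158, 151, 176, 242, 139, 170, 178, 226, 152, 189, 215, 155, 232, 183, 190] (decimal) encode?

Byte at offset 0: 0xEC = 11101100 → 3-byte char (#1). Advance 3.
Byte at offset 3: 0xEA = 11101010 → 3-byte char (#2). Advance 3.
Byte at offset 6: 0xF3 = 11110011 → 4-byte char (#3). Advance 4.
Byte at offset 10: 0xF2 = 11110010 → 4-byte char (#4). Advance 4.
Byte at offset 14: 0xF3 = 11110011 → 4-byte char (#5). Advance 4.
Byte at offset 18: 0xF2 = 11110010 → 4-byte char (#6). Advance 4.
Byte at offset 22: 0xE2 = 11100010 → 3-byte char (#7). Advance 3.
Byte at offset 25: 0xD7 = 11010111 → 2-byte char (#8). Advance 2.
Byte at offset 27: 0xE8 = 11101000 → 3-byte char (#9). Advance 3.
Reached end at offset 30 after 9 code points.

9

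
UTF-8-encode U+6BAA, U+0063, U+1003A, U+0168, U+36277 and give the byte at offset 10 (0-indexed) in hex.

U+6BAA → 3-byte form E6 AE AA at offsets 0–2.
U+0063 → 1-byte form 63 at offsets 3–3.
U+1003A → 4-byte form F0 90 80 BA at offsets 4–7.
U+0168 → 2-byte form C5 A8 at offsets 8–9.
U+36277 → 4-byte form F0 B6 89 B7 at offsets 10–13.
Offset 10 falls in char 5's range; it's byte 1 of F0 B6 89 B7 = 0xF0.

0xF0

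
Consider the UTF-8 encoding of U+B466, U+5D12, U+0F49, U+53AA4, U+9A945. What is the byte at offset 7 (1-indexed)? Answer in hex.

0xE0

1-indexed offset 7 is 0-indexed offset 6.
U+B466 → 3-byte form EB 91 A6 at offsets 0–2.
U+5D12 → 3-byte form E5 B4 92 at offsets 3–5.
U+0F49 → 3-byte form E0 BD 89 at offsets 6–8.
Offset 6 falls in char 3's range; it's byte 1 of E0 BD 89 = 0xE0.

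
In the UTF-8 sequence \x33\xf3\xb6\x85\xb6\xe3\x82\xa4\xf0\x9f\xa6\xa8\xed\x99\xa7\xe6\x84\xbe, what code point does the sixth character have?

U+613E

Offset 0: leading byte 0x33 = 00110011 → 1-byte char #1 = 33.
Offset 1: leading byte 0xF3 = 11110011 → 4-byte char #2 = F3 B6 85 B6.
Offset 5: leading byte 0xE3 = 11100011 → 3-byte char #3 = E3 82 A4.
Offset 8: leading byte 0xF0 = 11110000 → 4-byte char #4 = F0 9F A6 A8.
Offset 12: leading byte 0xED = 11101101 → 3-byte char #5 = ED 99 A7.
Offset 15: leading byte 0xE6 = 11100110 → 3-byte char #6 = E6 84 BE.
Leading byte 0xE6 = 11100110 matches 1110xxxx → 3-byte sequence.
Byte 1: 0xE6 = 11100110, payload 0110 (4 bits).
Byte 2: 0x84 = 10000100 (10xxxxxx ✓), payload 000100.
Byte 3: 0xBE = 10111110 (10xxxxxx ✓), payload 111110.
Concatenate: 0110000100111110 = 0x613E (16 bits → U+613E).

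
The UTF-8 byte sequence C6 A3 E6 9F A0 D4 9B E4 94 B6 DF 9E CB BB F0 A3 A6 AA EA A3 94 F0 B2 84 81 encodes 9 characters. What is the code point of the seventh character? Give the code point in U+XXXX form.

Offset 0: leading byte 0xC6 = 11000110 → 2-byte char #1 = C6 A3.
Offset 2: leading byte 0xE6 = 11100110 → 3-byte char #2 = E6 9F A0.
Offset 5: leading byte 0xD4 = 11010100 → 2-byte char #3 = D4 9B.
Offset 7: leading byte 0xE4 = 11100100 → 3-byte char #4 = E4 94 B6.
Offset 10: leading byte 0xDF = 11011111 → 2-byte char #5 = DF 9E.
Offset 12: leading byte 0xCB = 11001011 → 2-byte char #6 = CB BB.
Offset 14: leading byte 0xF0 = 11110000 → 4-byte char #7 = F0 A3 A6 AA.
Leading byte 0xF0 = 11110000 matches 11110xxx → 4-byte sequence.
Byte 1: 0xF0 = 11110000, payload 000 (3 bits).
Byte 2: 0xA3 = 10100011 (10xxxxxx ✓), payload 100011.
Byte 3: 0xA6 = 10100110 (10xxxxxx ✓), payload 100110.
Byte 4: 0xAA = 10101010 (10xxxxxx ✓), payload 101010.
Concatenate: 000100011100110101010 = 0x239AA (21 bits → U+239AA).

U+239AA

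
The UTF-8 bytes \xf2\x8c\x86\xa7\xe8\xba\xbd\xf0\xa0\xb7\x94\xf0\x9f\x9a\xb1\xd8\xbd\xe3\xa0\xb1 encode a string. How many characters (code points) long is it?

Byte at offset 0: 0xF2 = 11110010 → 4-byte char (#1). Advance 4.
Byte at offset 4: 0xE8 = 11101000 → 3-byte char (#2). Advance 3.
Byte at offset 7: 0xF0 = 11110000 → 4-byte char (#3). Advance 4.
Byte at offset 11: 0xF0 = 11110000 → 4-byte char (#4). Advance 4.
Byte at offset 15: 0xD8 = 11011000 → 2-byte char (#5). Advance 2.
Byte at offset 17: 0xE3 = 11100011 → 3-byte char (#6). Advance 3.
Reached end at offset 20 after 6 code points.

6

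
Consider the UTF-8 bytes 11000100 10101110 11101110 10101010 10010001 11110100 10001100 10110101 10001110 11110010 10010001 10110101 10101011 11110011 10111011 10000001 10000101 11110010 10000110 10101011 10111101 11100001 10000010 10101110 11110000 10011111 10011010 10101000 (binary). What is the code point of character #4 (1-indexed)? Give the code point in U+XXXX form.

U+91D6B

Offset 0: leading byte 0xC4 = 11000100 → 2-byte char #1 = C4 AE.
Offset 2: leading byte 0xEE = 11101110 → 3-byte char #2 = EE AA 91.
Offset 5: leading byte 0xF4 = 11110100 → 4-byte char #3 = F4 8C B5 8E.
Offset 9: leading byte 0xF2 = 11110010 → 4-byte char #4 = F2 91 B5 AB.
Leading byte 0xF2 = 11110010 matches 11110xxx → 4-byte sequence.
Byte 1: 0xF2 = 11110010, payload 010 (3 bits).
Byte 2: 0x91 = 10010001 (10xxxxxx ✓), payload 010001.
Byte 3: 0xB5 = 10110101 (10xxxxxx ✓), payload 110101.
Byte 4: 0xAB = 10101011 (10xxxxxx ✓), payload 101011.
Concatenate: 010010001110101101011 = 0x91D6B (21 bits → U+91D6B).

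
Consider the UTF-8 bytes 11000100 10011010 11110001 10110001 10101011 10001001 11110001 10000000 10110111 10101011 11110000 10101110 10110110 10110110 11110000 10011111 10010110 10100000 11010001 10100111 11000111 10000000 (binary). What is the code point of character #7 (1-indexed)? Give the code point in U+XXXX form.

Offset 0: leading byte 0xC4 = 11000100 → 2-byte char #1 = C4 9A.
Offset 2: leading byte 0xF1 = 11110001 → 4-byte char #2 = F1 B1 AB 89.
Offset 6: leading byte 0xF1 = 11110001 → 4-byte char #3 = F1 80 B7 AB.
Offset 10: leading byte 0xF0 = 11110000 → 4-byte char #4 = F0 AE B6 B6.
Offset 14: leading byte 0xF0 = 11110000 → 4-byte char #5 = F0 9F 96 A0.
Offset 18: leading byte 0xD1 = 11010001 → 2-byte char #6 = D1 A7.
Offset 20: leading byte 0xC7 = 11000111 → 2-byte char #7 = C7 80.
Leading byte 0xC7 = 11000111 matches 110xxxxx → 2-byte sequence.
Byte 1: 0xC7 = 11000111, payload 00111 (5 bits).
Byte 2: 0x80 = 10000000 (10xxxxxx ✓), payload 000000.
Concatenate: 00111000000 = 0x1C0 (11 bits → U+01C0).

U+01C0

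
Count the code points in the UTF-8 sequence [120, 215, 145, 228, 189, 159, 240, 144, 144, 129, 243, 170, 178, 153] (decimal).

Byte at offset 0: 0x78 = 01111000 → 1-byte char (#1). Advance 1.
Byte at offset 1: 0xD7 = 11010111 → 2-byte char (#2). Advance 2.
Byte at offset 3: 0xE4 = 11100100 → 3-byte char (#3). Advance 3.
Byte at offset 6: 0xF0 = 11110000 → 4-byte char (#4). Advance 4.
Byte at offset 10: 0xF3 = 11110011 → 4-byte char (#5). Advance 4.
Reached end at offset 14 after 5 code points.

5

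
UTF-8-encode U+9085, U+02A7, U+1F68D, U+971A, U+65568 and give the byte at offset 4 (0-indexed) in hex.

0xA7

U+9085 → 3-byte form E9 82 85 at offsets 0–2.
U+02A7 → 2-byte form CA A7 at offsets 3–4.
Offset 4 falls in char 2's range; it's byte 2 of CA A7 = 0xA7.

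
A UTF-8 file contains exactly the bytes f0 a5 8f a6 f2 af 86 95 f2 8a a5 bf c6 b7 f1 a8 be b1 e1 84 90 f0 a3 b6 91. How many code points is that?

7

Byte at offset 0: 0xF0 = 11110000 → 4-byte char (#1). Advance 4.
Byte at offset 4: 0xF2 = 11110010 → 4-byte char (#2). Advance 4.
Byte at offset 8: 0xF2 = 11110010 → 4-byte char (#3). Advance 4.
Byte at offset 12: 0xC6 = 11000110 → 2-byte char (#4). Advance 2.
Byte at offset 14: 0xF1 = 11110001 → 4-byte char (#5). Advance 4.
Byte at offset 18: 0xE1 = 11100001 → 3-byte char (#6). Advance 3.
Byte at offset 21: 0xF0 = 11110000 → 4-byte char (#7). Advance 4.
Reached end at offset 25 after 7 code points.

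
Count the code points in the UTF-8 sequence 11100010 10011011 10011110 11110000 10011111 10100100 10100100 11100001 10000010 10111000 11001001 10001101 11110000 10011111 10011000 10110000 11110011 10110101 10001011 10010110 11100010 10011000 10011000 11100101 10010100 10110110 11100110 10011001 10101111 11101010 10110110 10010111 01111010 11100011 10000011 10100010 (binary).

12

Byte at offset 0: 0xE2 = 11100010 → 3-byte char (#1). Advance 3.
Byte at offset 3: 0xF0 = 11110000 → 4-byte char (#2). Advance 4.
Byte at offset 7: 0xE1 = 11100001 → 3-byte char (#3). Advance 3.
Byte at offset 10: 0xC9 = 11001001 → 2-byte char (#4). Advance 2.
Byte at offset 12: 0xF0 = 11110000 → 4-byte char (#5). Advance 4.
Byte at offset 16: 0xF3 = 11110011 → 4-byte char (#6). Advance 4.
Byte at offset 20: 0xE2 = 11100010 → 3-byte char (#7). Advance 3.
Byte at offset 23: 0xE5 = 11100101 → 3-byte char (#8). Advance 3.
Byte at offset 26: 0xE6 = 11100110 → 3-byte char (#9). Advance 3.
Byte at offset 29: 0xEA = 11101010 → 3-byte char (#10). Advance 3.
Byte at offset 32: 0x7A = 01111010 → 1-byte char (#11). Advance 1.
Byte at offset 33: 0xE3 = 11100011 → 3-byte char (#12). Advance 3.
Reached end at offset 36 after 12 code points.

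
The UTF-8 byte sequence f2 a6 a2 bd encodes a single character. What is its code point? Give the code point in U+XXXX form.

Leading byte 0xF2 = 11110010 matches 11110xxx → 4-byte sequence.
Byte 1: 0xF2 = 11110010, payload 010 (3 bits).
Byte 2: 0xA6 = 10100110 (10xxxxxx ✓), payload 100110.
Byte 3: 0xA2 = 10100010 (10xxxxxx ✓), payload 100010.
Byte 4: 0xBD = 10111101 (10xxxxxx ✓), payload 111101.
Concatenate: 010100110100010111101 = 0xA68BD (21 bits → U+A68BD).

U+A68BD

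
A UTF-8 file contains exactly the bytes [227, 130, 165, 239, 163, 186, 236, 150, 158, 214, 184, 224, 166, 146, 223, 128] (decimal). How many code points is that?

6

Byte at offset 0: 0xE3 = 11100011 → 3-byte char (#1). Advance 3.
Byte at offset 3: 0xEF = 11101111 → 3-byte char (#2). Advance 3.
Byte at offset 6: 0xEC = 11101100 → 3-byte char (#3). Advance 3.
Byte at offset 9: 0xD6 = 11010110 → 2-byte char (#4). Advance 2.
Byte at offset 11: 0xE0 = 11100000 → 3-byte char (#5). Advance 3.
Byte at offset 14: 0xDF = 11011111 → 2-byte char (#6). Advance 2.
Reached end at offset 16 after 6 code points.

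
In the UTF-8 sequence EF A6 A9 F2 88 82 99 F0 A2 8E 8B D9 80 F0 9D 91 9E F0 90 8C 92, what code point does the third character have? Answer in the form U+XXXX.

Offset 0: leading byte 0xEF = 11101111 → 3-byte char #1 = EF A6 A9.
Offset 3: leading byte 0xF2 = 11110010 → 4-byte char #2 = F2 88 82 99.
Offset 7: leading byte 0xF0 = 11110000 → 4-byte char #3 = F0 A2 8E 8B.
Leading byte 0xF0 = 11110000 matches 11110xxx → 4-byte sequence.
Byte 1: 0xF0 = 11110000, payload 000 (3 bits).
Byte 2: 0xA2 = 10100010 (10xxxxxx ✓), payload 100010.
Byte 3: 0x8E = 10001110 (10xxxxxx ✓), payload 001110.
Byte 4: 0x8B = 10001011 (10xxxxxx ✓), payload 001011.
Concatenate: 000100010001110001011 = 0x2238B (21 bits → U+2238B).

U+2238B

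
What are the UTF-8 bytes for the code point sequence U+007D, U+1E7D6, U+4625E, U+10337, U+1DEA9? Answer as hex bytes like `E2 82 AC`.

U+007D: 1-byte form → 7D.
U+1E7D6: 4-byte form → F0 9E 9F 96.
U+4625E: 4-byte form → F1 86 89 9E.
U+10337: 4-byte form → F0 90 8C B7.
U+1DEA9: 4-byte form → F0 9D BA A9.
Concatenated (17 bytes): 7D F0 9E 9F 96 F1 86 89 9E F0 90 8C B7 F0 9D BA A9.

7D F0 9E 9F 96 F1 86 89 9E F0 90 8C B7 F0 9D BA A9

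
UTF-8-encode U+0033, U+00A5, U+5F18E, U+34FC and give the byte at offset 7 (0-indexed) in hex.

U+0033 → 1-byte form 33 at offsets 0–0.
U+00A5 → 2-byte form C2 A5 at offsets 1–2.
U+5F18E → 4-byte form F1 9F 86 8E at offsets 3–6.
U+34FC → 3-byte form E3 93 BC at offsets 7–9.
Offset 7 falls in char 4's range; it's byte 1 of E3 93 BC = 0xE3.

0xE3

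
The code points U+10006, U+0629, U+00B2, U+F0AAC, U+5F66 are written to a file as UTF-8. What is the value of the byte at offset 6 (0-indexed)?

U+10006 → 4-byte form F0 90 80 86 at offsets 0–3.
U+0629 → 2-byte form D8 A9 at offsets 4–5.
U+00B2 → 2-byte form C2 B2 at offsets 6–7.
Offset 6 falls in char 3's range; it's byte 1 of C2 B2 = 0xC2.

0xC2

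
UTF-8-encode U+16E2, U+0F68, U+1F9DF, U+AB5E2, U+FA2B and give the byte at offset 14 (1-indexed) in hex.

0xA2

1-indexed offset 14 is 0-indexed offset 13.
U+16E2 → 3-byte form E1 9B A2 at offsets 0–2.
U+0F68 → 3-byte form E0 BD A8 at offsets 3–5.
U+1F9DF → 4-byte form F0 9F A7 9F at offsets 6–9.
U+AB5E2 → 4-byte form F2 AB 97 A2 at offsets 10–13.
Offset 13 falls in char 4's range; it's byte 4 of F2 AB 97 A2 = 0xA2.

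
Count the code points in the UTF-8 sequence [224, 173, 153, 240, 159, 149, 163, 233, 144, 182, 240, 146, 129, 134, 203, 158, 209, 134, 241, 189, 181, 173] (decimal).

Byte at offset 0: 0xE0 = 11100000 → 3-byte char (#1). Advance 3.
Byte at offset 3: 0xF0 = 11110000 → 4-byte char (#2). Advance 4.
Byte at offset 7: 0xE9 = 11101001 → 3-byte char (#3). Advance 3.
Byte at offset 10: 0xF0 = 11110000 → 4-byte char (#4). Advance 4.
Byte at offset 14: 0xCB = 11001011 → 2-byte char (#5). Advance 2.
Byte at offset 16: 0xD1 = 11010001 → 2-byte char (#6). Advance 2.
Byte at offset 18: 0xF1 = 11110001 → 4-byte char (#7). Advance 4.
Reached end at offset 22 after 7 code points.

7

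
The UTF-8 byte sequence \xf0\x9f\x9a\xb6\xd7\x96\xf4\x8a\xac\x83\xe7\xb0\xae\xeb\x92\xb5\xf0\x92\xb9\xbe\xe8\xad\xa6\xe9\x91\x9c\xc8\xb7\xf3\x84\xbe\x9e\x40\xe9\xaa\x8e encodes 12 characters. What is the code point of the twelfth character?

Offset 0: leading byte 0xF0 = 11110000 → 4-byte char #1 = F0 9F 9A B6.
Offset 4: leading byte 0xD7 = 11010111 → 2-byte char #2 = D7 96.
Offset 6: leading byte 0xF4 = 11110100 → 4-byte char #3 = F4 8A AC 83.
Offset 10: leading byte 0xE7 = 11100111 → 3-byte char #4 = E7 B0 AE.
Offset 13: leading byte 0xEB = 11101011 → 3-byte char #5 = EB 92 B5.
Offset 16: leading byte 0xF0 = 11110000 → 4-byte char #6 = F0 92 B9 BE.
Offset 20: leading byte 0xE8 = 11101000 → 3-byte char #7 = E8 AD A6.
Offset 23: leading byte 0xE9 = 11101001 → 3-byte char #8 = E9 91 9C.
Offset 26: leading byte 0xC8 = 11001000 → 2-byte char #9 = C8 B7.
Offset 28: leading byte 0xF3 = 11110011 → 4-byte char #10 = F3 84 BE 9E.
Offset 32: leading byte 0x40 = 01000000 → 1-byte char #11 = 40.
Offset 33: leading byte 0xE9 = 11101001 → 3-byte char #12 = E9 AA 8E.
Leading byte 0xE9 = 11101001 matches 1110xxxx → 3-byte sequence.
Byte 1: 0xE9 = 11101001, payload 1001 (4 bits).
Byte 2: 0xAA = 10101010 (10xxxxxx ✓), payload 101010.
Byte 3: 0x8E = 10001110 (10xxxxxx ✓), payload 001110.
Concatenate: 1001101010001110 = 0x9A8E (16 bits → U+9A8E).

U+9A8E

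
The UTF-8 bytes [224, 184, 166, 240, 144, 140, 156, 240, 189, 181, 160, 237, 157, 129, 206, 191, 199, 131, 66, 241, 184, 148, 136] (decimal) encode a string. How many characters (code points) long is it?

Byte at offset 0: 0xE0 = 11100000 → 3-byte char (#1). Advance 3.
Byte at offset 3: 0xF0 = 11110000 → 4-byte char (#2). Advance 4.
Byte at offset 7: 0xF0 = 11110000 → 4-byte char (#3). Advance 4.
Byte at offset 11: 0xED = 11101101 → 3-byte char (#4). Advance 3.
Byte at offset 14: 0xCE = 11001110 → 2-byte char (#5). Advance 2.
Byte at offset 16: 0xC7 = 11000111 → 2-byte char (#6). Advance 2.
Byte at offset 18: 0x42 = 01000010 → 1-byte char (#7). Advance 1.
Byte at offset 19: 0xF1 = 11110001 → 4-byte char (#8). Advance 4.
Reached end at offset 23 after 8 code points.

8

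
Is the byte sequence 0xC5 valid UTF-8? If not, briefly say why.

invalid (sequence truncated)

Leading byte 0xC5 = 11000101 → 2-byte form, but only 1 byte is present.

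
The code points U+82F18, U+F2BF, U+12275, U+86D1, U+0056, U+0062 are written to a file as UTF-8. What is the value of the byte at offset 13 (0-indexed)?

U+82F18 → 4-byte form F2 82 BC 98 at offsets 0–3.
U+F2BF → 3-byte form EF 8A BF at offsets 4–6.
U+12275 → 4-byte form F0 92 89 B5 at offsets 7–10.
U+86D1 → 3-byte form E8 9B 91 at offsets 11–13.
Offset 13 falls in char 4's range; it's byte 3 of E8 9B 91 = 0x91.

0x91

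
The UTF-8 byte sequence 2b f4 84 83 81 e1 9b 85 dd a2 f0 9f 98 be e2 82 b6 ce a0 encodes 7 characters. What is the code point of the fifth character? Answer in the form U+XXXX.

U+1F63E

Offset 0: leading byte 0x2B = 00101011 → 1-byte char #1 = 2B.
Offset 1: leading byte 0xF4 = 11110100 → 4-byte char #2 = F4 84 83 81.
Offset 5: leading byte 0xE1 = 11100001 → 3-byte char #3 = E1 9B 85.
Offset 8: leading byte 0xDD = 11011101 → 2-byte char #4 = DD A2.
Offset 10: leading byte 0xF0 = 11110000 → 4-byte char #5 = F0 9F 98 BE.
Leading byte 0xF0 = 11110000 matches 11110xxx → 4-byte sequence.
Byte 1: 0xF0 = 11110000, payload 000 (3 bits).
Byte 2: 0x9F = 10011111 (10xxxxxx ✓), payload 011111.
Byte 3: 0x98 = 10011000 (10xxxxxx ✓), payload 011000.
Byte 4: 0xBE = 10111110 (10xxxxxx ✓), payload 111110.
Concatenate: 000011111011000111110 = 0x1F63E (21 bits → U+1F63E).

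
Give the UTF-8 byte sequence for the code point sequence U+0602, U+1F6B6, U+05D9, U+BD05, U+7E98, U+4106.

U+0602: 2-byte form → D8 82.
U+1F6B6: 4-byte form → F0 9F 9A B6.
U+05D9: 2-byte form → D7 99.
U+BD05: 3-byte form → EB B4 85.
U+7E98: 3-byte form → E7 BA 98.
U+4106: 3-byte form → E4 84 86.
Concatenated (17 bytes): D8 82 F0 9F 9A B6 D7 99 EB B4 85 E7 BA 98 E4 84 86.

D8 82 F0 9F 9A B6 D7 99 EB B4 85 E7 BA 98 E4 84 86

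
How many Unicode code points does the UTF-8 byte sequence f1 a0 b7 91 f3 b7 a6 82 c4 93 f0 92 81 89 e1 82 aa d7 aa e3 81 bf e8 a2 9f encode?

Byte at offset 0: 0xF1 = 11110001 → 4-byte char (#1). Advance 4.
Byte at offset 4: 0xF3 = 11110011 → 4-byte char (#2). Advance 4.
Byte at offset 8: 0xC4 = 11000100 → 2-byte char (#3). Advance 2.
Byte at offset 10: 0xF0 = 11110000 → 4-byte char (#4). Advance 4.
Byte at offset 14: 0xE1 = 11100001 → 3-byte char (#5). Advance 3.
Byte at offset 17: 0xD7 = 11010111 → 2-byte char (#6). Advance 2.
Byte at offset 19: 0xE3 = 11100011 → 3-byte char (#7). Advance 3.
Byte at offset 22: 0xE8 = 11101000 → 3-byte char (#8). Advance 3.
Reached end at offset 25 after 8 code points.

8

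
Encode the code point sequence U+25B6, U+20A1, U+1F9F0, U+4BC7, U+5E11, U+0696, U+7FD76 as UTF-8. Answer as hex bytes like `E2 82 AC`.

E2 96 B6 E2 82 A1 F0 9F A7 B0 E4 AF 87 E5 B8 91 DA 96 F1 BF B5 B6

U+25B6: 3-byte form → E2 96 B6.
U+20A1: 3-byte form → E2 82 A1.
U+1F9F0: 4-byte form → F0 9F A7 B0.
U+4BC7: 3-byte form → E4 AF 87.
U+5E11: 3-byte form → E5 B8 91.
U+0696: 2-byte form → DA 96.
U+7FD76: 4-byte form → F1 BF B5 B6.
Concatenated (22 bytes): E2 96 B6 E2 82 A1 F0 9F A7 B0 E4 AF 87 E5 B8 91 DA 96 F1 BF B5 B6.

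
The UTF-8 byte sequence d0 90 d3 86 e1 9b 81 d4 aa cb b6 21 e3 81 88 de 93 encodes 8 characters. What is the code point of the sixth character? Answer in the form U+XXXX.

U+0021

Offset 0: leading byte 0xD0 = 11010000 → 2-byte char #1 = D0 90.
Offset 2: leading byte 0xD3 = 11010011 → 2-byte char #2 = D3 86.
Offset 4: leading byte 0xE1 = 11100001 → 3-byte char #3 = E1 9B 81.
Offset 7: leading byte 0xD4 = 11010100 → 2-byte char #4 = D4 AA.
Offset 9: leading byte 0xCB = 11001011 → 2-byte char #5 = CB B6.
Offset 11: leading byte 0x21 = 00100001 → 1-byte char #6 = 21.
Leading byte 0x21 = 00100001 matches 0xxxxxxx → 1-byte sequence.
Byte 1: 0x21 = 00100001, payload 0100001 (7 bits).
Concatenate: 0100001 = 0x21 (7 bits → U+0021).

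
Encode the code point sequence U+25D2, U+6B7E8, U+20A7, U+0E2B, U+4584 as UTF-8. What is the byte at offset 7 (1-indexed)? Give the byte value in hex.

0xA8

1-indexed offset 7 is 0-indexed offset 6.
U+25D2 → 3-byte form E2 97 92 at offsets 0–2.
U+6B7E8 → 4-byte form F1 AB 9F A8 at offsets 3–6.
Offset 6 falls in char 2's range; it's byte 4 of F1 AB 9F A8 = 0xA8.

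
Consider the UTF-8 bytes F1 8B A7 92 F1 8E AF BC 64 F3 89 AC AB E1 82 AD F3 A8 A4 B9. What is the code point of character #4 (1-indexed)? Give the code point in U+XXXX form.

U+C9B2B

Offset 0: leading byte 0xF1 = 11110001 → 4-byte char #1 = F1 8B A7 92.
Offset 4: leading byte 0xF1 = 11110001 → 4-byte char #2 = F1 8E AF BC.
Offset 8: leading byte 0x64 = 01100100 → 1-byte char #3 = 64.
Offset 9: leading byte 0xF3 = 11110011 → 4-byte char #4 = F3 89 AC AB.
Leading byte 0xF3 = 11110011 matches 11110xxx → 4-byte sequence.
Byte 1: 0xF3 = 11110011, payload 011 (3 bits).
Byte 2: 0x89 = 10001001 (10xxxxxx ✓), payload 001001.
Byte 3: 0xAC = 10101100 (10xxxxxx ✓), payload 101100.
Byte 4: 0xAB = 10101011 (10xxxxxx ✓), payload 101011.
Concatenate: 011001001101100101011 = 0xC9B2B (21 bits → U+C9B2B).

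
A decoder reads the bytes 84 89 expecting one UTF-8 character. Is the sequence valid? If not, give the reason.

invalid (continuation byte with no leading byte)

Byte 0x84 = 10000100 has the form 10xxxxxx — a continuation byte — but there is no preceding leading byte.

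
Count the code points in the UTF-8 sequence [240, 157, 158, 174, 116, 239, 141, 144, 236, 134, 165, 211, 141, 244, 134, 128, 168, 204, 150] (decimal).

7

Byte at offset 0: 0xF0 = 11110000 → 4-byte char (#1). Advance 4.
Byte at offset 4: 0x74 = 01110100 → 1-byte char (#2). Advance 1.
Byte at offset 5: 0xEF = 11101111 → 3-byte char (#3). Advance 3.
Byte at offset 8: 0xEC = 11101100 → 3-byte char (#4). Advance 3.
Byte at offset 11: 0xD3 = 11010011 → 2-byte char (#5). Advance 2.
Byte at offset 13: 0xF4 = 11110100 → 4-byte char (#6). Advance 4.
Byte at offset 17: 0xCC = 11001100 → 2-byte char (#7). Advance 2.
Reached end at offset 19 after 7 code points.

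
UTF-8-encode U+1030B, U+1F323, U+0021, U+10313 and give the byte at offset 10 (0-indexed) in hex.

U+1030B → 4-byte form F0 90 8C 8B at offsets 0–3.
U+1F323 → 4-byte form F0 9F 8C A3 at offsets 4–7.
U+0021 → 1-byte form 21 at offsets 8–8.
U+10313 → 4-byte form F0 90 8C 93 at offsets 9–12.
Offset 10 falls in char 4's range; it's byte 2 of F0 90 8C 93 = 0x90.

0x90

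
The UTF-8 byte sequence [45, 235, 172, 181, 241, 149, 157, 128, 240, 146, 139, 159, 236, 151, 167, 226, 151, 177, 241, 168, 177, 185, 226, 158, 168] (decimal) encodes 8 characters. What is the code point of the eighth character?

U+27A8

Offset 0: leading byte 0x2D = 00101101 → 1-byte char #1 = 2D.
Offset 1: leading byte 0xEB = 11101011 → 3-byte char #2 = EB AC B5.
Offset 4: leading byte 0xF1 = 11110001 → 4-byte char #3 = F1 95 9D 80.
Offset 8: leading byte 0xF0 = 11110000 → 4-byte char #4 = F0 92 8B 9F.
Offset 12: leading byte 0xEC = 11101100 → 3-byte char #5 = EC 97 A7.
Offset 15: leading byte 0xE2 = 11100010 → 3-byte char #6 = E2 97 B1.
Offset 18: leading byte 0xF1 = 11110001 → 4-byte char #7 = F1 A8 B1 B9.
Offset 22: leading byte 0xE2 = 11100010 → 3-byte char #8 = E2 9E A8.
Leading byte 0xE2 = 11100010 matches 1110xxxx → 3-byte sequence.
Byte 1: 0xE2 = 11100010, payload 0010 (4 bits).
Byte 2: 0x9E = 10011110 (10xxxxxx ✓), payload 011110.
Byte 3: 0xA8 = 10101000 (10xxxxxx ✓), payload 101000.
Concatenate: 0010011110101000 = 0x27A8 (16 bits → U+27A8).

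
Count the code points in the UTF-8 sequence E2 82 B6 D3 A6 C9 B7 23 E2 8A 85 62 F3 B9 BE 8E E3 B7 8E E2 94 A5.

9

Byte at offset 0: 0xE2 = 11100010 → 3-byte char (#1). Advance 3.
Byte at offset 3: 0xD3 = 11010011 → 2-byte char (#2). Advance 2.
Byte at offset 5: 0xC9 = 11001001 → 2-byte char (#3). Advance 2.
Byte at offset 7: 0x23 = 00100011 → 1-byte char (#4). Advance 1.
Byte at offset 8: 0xE2 = 11100010 → 3-byte char (#5). Advance 3.
Byte at offset 11: 0x62 = 01100010 → 1-byte char (#6). Advance 1.
Byte at offset 12: 0xF3 = 11110011 → 4-byte char (#7). Advance 4.
Byte at offset 16: 0xE3 = 11100011 → 3-byte char (#8). Advance 3.
Byte at offset 19: 0xE2 = 11100010 → 3-byte char (#9). Advance 3.
Reached end at offset 22 after 9 code points.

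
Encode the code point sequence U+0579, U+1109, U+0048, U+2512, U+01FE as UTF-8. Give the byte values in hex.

U+0579: 2-byte form → D5 B9.
U+1109: 3-byte form → E1 84 89.
U+0048: 1-byte form → 48.
U+2512: 3-byte form → E2 94 92.
U+01FE: 2-byte form → C7 BE.
Concatenated (11 bytes): D5 B9 E1 84 89 48 E2 94 92 C7 BE.

D5 B9 E1 84 89 48 E2 94 92 C7 BE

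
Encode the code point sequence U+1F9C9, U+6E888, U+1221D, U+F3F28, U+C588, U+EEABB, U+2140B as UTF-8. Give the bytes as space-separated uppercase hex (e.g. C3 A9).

F0 9F A7 89 F1 AE A2 88 F0 92 88 9D F3 B3 BC A8 EC 96 88 F3 AE AA BB F0 A1 90 8B

U+1F9C9: 4-byte form → F0 9F A7 89.
U+6E888: 4-byte form → F1 AE A2 88.
U+1221D: 4-byte form → F0 92 88 9D.
U+F3F28: 4-byte form → F3 B3 BC A8.
U+C588: 3-byte form → EC 96 88.
U+EEABB: 4-byte form → F3 AE AA BB.
U+2140B: 4-byte form → F0 A1 90 8B.
Concatenated (27 bytes): F0 9F A7 89 F1 AE A2 88 F0 92 88 9D F3 B3 BC A8 EC 96 88 F3 AE AA BB F0 A1 90 8B.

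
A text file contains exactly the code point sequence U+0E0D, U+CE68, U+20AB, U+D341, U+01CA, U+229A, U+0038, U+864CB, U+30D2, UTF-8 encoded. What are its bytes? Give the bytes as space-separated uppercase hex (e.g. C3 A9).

E0 B8 8D EC B9 A8 E2 82 AB ED 8D 81 C7 8A E2 8A 9A 38 F2 86 93 8B E3 83 92

U+0E0D: 3-byte form → E0 B8 8D.
U+CE68: 3-byte form → EC B9 A8.
U+20AB: 3-byte form → E2 82 AB.
U+D341: 3-byte form → ED 8D 81.
U+01CA: 2-byte form → C7 8A.
U+229A: 3-byte form → E2 8A 9A.
U+0038: 1-byte form → 38.
U+864CB: 4-byte form → F2 86 93 8B.
U+30D2: 3-byte form → E3 83 92.
Concatenated (25 bytes): E0 B8 8D EC B9 A8 E2 82 AB ED 8D 81 C7 8A E2 8A 9A 38 F2 86 93 8B E3 83 92.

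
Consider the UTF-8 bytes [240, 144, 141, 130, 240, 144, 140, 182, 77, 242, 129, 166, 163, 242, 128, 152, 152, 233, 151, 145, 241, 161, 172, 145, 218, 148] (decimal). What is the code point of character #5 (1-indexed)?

Offset 0: leading byte 0xF0 = 11110000 → 4-byte char #1 = F0 90 8D 82.
Offset 4: leading byte 0xF0 = 11110000 → 4-byte char #2 = F0 90 8C B6.
Offset 8: leading byte 0x4D = 01001101 → 1-byte char #3 = 4D.
Offset 9: leading byte 0xF2 = 11110010 → 4-byte char #4 = F2 81 A6 A3.
Offset 13: leading byte 0xF2 = 11110010 → 4-byte char #5 = F2 80 98 98.
Leading byte 0xF2 = 11110010 matches 11110xxx → 4-byte sequence.
Byte 1: 0xF2 = 11110010, payload 010 (3 bits).
Byte 2: 0x80 = 10000000 (10xxxxxx ✓), payload 000000.
Byte 3: 0x98 = 10011000 (10xxxxxx ✓), payload 011000.
Byte 4: 0x98 = 10011000 (10xxxxxx ✓), payload 011000.
Concatenate: 010000000011000011000 = 0x80618 (21 bits → U+80618).

U+80618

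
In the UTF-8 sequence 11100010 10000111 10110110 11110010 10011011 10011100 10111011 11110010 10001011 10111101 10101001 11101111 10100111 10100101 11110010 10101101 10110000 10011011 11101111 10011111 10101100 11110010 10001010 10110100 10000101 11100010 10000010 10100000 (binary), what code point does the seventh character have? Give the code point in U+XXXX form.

Offset 0: leading byte 0xE2 = 11100010 → 3-byte char #1 = E2 87 B6.
Offset 3: leading byte 0xF2 = 11110010 → 4-byte char #2 = F2 9B 9C BB.
Offset 7: leading byte 0xF2 = 11110010 → 4-byte char #3 = F2 8B BD A9.
Offset 11: leading byte 0xEF = 11101111 → 3-byte char #4 = EF A7 A5.
Offset 14: leading byte 0xF2 = 11110010 → 4-byte char #5 = F2 AD B0 9B.
Offset 18: leading byte 0xEF = 11101111 → 3-byte char #6 = EF 9F AC.
Offset 21: leading byte 0xF2 = 11110010 → 4-byte char #7 = F2 8A B4 85.
Leading byte 0xF2 = 11110010 matches 11110xxx → 4-byte sequence.
Byte 1: 0xF2 = 11110010, payload 010 (3 bits).
Byte 2: 0x8A = 10001010 (10xxxxxx ✓), payload 001010.
Byte 3: 0xB4 = 10110100 (10xxxxxx ✓), payload 110100.
Byte 4: 0x85 = 10000101 (10xxxxxx ✓), payload 000101.
Concatenate: 010001010110100000101 = 0x8AD05 (21 bits → U+8AD05).

U+8AD05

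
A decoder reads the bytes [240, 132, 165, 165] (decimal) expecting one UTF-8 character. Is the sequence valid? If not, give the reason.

Leading byte 0xF0 = 11110000 → 4-byte form.
Continuation bytes all match 10xxxxxx. Payload decodes to 0x4965.
But 0x4965 < 0x10000, the minimum for a 4-byte sequence — this is an overlong encoding.

invalid (overlong encoding)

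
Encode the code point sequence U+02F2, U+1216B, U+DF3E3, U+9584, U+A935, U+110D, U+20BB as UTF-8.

CB B2 F0 92 85 AB F3 9F 8F A3 E9 96 84 EA A4 B5 E1 84 8D E2 82 BB

U+02F2: 2-byte form → CB B2.
U+1216B: 4-byte form → F0 92 85 AB.
U+DF3E3: 4-byte form → F3 9F 8F A3.
U+9584: 3-byte form → E9 96 84.
U+A935: 3-byte form → EA A4 B5.
U+110D: 3-byte form → E1 84 8D.
U+20BB: 3-byte form → E2 82 BB.
Concatenated (22 bytes): CB B2 F0 92 85 AB F3 9F 8F A3 E9 96 84 EA A4 B5 E1 84 8D E2 82 BB.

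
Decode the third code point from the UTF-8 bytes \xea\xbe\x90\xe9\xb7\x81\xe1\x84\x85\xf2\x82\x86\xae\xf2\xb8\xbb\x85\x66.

U+1105

Offset 0: leading byte 0xEA = 11101010 → 3-byte char #1 = EA BE 90.
Offset 3: leading byte 0xE9 = 11101001 → 3-byte char #2 = E9 B7 81.
Offset 6: leading byte 0xE1 = 11100001 → 3-byte char #3 = E1 84 85.
Leading byte 0xE1 = 11100001 matches 1110xxxx → 3-byte sequence.
Byte 1: 0xE1 = 11100001, payload 0001 (4 bits).
Byte 2: 0x84 = 10000100 (10xxxxxx ✓), payload 000100.
Byte 3: 0x85 = 10000101 (10xxxxxx ✓), payload 000101.
Concatenate: 0001000100000101 = 0x1105 (16 bits → U+1105).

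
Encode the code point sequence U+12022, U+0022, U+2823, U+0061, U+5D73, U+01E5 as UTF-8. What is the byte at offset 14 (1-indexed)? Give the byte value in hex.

1-indexed offset 14 is 0-indexed offset 13.
U+12022 → 4-byte form F0 92 80 A2 at offsets 0–3.
U+0022 → 1-byte form 22 at offsets 4–4.
U+2823 → 3-byte form E2 A0 A3 at offsets 5–7.
U+0061 → 1-byte form 61 at offsets 8–8.
U+5D73 → 3-byte form E5 B5 B3 at offsets 9–11.
U+01E5 → 2-byte form C7 A5 at offsets 12–13.
Offset 13 falls in char 6's range; it's byte 2 of C7 A5 = 0xA5.

0xA5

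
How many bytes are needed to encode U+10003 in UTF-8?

4

U+10003 = 0x10003. UTF-8 uses 1 byte below 0x80, 2 below 0x800, 3 below 0x10000, 4 up to 0x10FFFF. 0x10003 is in U+10000–U+10FFFF → 4 bytes.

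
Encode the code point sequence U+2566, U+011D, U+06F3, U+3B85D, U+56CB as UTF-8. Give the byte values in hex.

U+2566: 3-byte form → E2 95 A6.
U+011D: 2-byte form → C4 9D.
U+06F3: 2-byte form → DB B3.
U+3B85D: 4-byte form → F0 BB A1 9D.
U+56CB: 3-byte form → E5 9B 8B.
Concatenated (14 bytes): E2 95 A6 C4 9D DB B3 F0 BB A1 9D E5 9B 8B.

E2 95 A6 C4 9D DB B3 F0 BB A1 9D E5 9B 8B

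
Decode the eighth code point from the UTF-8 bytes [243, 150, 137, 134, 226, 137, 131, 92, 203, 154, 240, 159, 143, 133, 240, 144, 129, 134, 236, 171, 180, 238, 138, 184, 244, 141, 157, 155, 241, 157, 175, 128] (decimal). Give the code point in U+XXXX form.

U+E2B8

Offset 0: leading byte 0xF3 = 11110011 → 4-byte char #1 = F3 96 89 86.
Offset 4: leading byte 0xE2 = 11100010 → 3-byte char #2 = E2 89 83.
Offset 7: leading byte 0x5C = 01011100 → 1-byte char #3 = 5C.
Offset 8: leading byte 0xCB = 11001011 → 2-byte char #4 = CB 9A.
Offset 10: leading byte 0xF0 = 11110000 → 4-byte char #5 = F0 9F 8F 85.
Offset 14: leading byte 0xF0 = 11110000 → 4-byte char #6 = F0 90 81 86.
Offset 18: leading byte 0xEC = 11101100 → 3-byte char #7 = EC AB B4.
Offset 21: leading byte 0xEE = 11101110 → 3-byte char #8 = EE 8A B8.
Leading byte 0xEE = 11101110 matches 1110xxxx → 3-byte sequence.
Byte 1: 0xEE = 11101110, payload 1110 (4 bits).
Byte 2: 0x8A = 10001010 (10xxxxxx ✓), payload 001010.
Byte 3: 0xB8 = 10111000 (10xxxxxx ✓), payload 111000.
Concatenate: 1110001010111000 = 0xE2B8 (16 bits → U+E2B8).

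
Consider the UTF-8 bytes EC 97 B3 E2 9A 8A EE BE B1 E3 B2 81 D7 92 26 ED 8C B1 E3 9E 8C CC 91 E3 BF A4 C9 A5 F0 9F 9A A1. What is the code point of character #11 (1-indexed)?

Offset 0: leading byte 0xEC = 11101100 → 3-byte char #1 = EC 97 B3.
Offset 3: leading byte 0xE2 = 11100010 → 3-byte char #2 = E2 9A 8A.
Offset 6: leading byte 0xEE = 11101110 → 3-byte char #3 = EE BE B1.
Offset 9: leading byte 0xE3 = 11100011 → 3-byte char #4 = E3 B2 81.
Offset 12: leading byte 0xD7 = 11010111 → 2-byte char #5 = D7 92.
Offset 14: leading byte 0x26 = 00100110 → 1-byte char #6 = 26.
Offset 15: leading byte 0xED = 11101101 → 3-byte char #7 = ED 8C B1.
Offset 18: leading byte 0xE3 = 11100011 → 3-byte char #8 = E3 9E 8C.
Offset 21: leading byte 0xCC = 11001100 → 2-byte char #9 = CC 91.
Offset 23: leading byte 0xE3 = 11100011 → 3-byte char #10 = E3 BF A4.
Offset 26: leading byte 0xC9 = 11001001 → 2-byte char #11 = C9 A5.
Leading byte 0xC9 = 11001001 matches 110xxxxx → 2-byte sequence.
Byte 1: 0xC9 = 11001001, payload 01001 (5 bits).
Byte 2: 0xA5 = 10100101 (10xxxxxx ✓), payload 100101.
Concatenate: 01001100101 = 0x265 (11 bits → U+0265).

U+0265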